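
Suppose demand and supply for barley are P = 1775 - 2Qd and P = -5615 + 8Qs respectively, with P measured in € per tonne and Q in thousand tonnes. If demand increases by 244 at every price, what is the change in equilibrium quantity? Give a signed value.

Inverting to quantity form: Qd = 887.5 - 0.5P and Qs = 701.875 + 0.125P.
Set Qd = Qs: 887.5 - 0.5P = 701.875 + 0.125P, so 185.625 = 0.625P and P* = 297.
From the demand curve, Q* = 887.5 - 0.5(297) = 739.
After the shift, demand is Qd = 1131.5 - 0.5P.
The new intersection has 429.625 = 0.625P, i.e. P = 687.4, Q = 787.8.
ΔQ = 787.8 - 739 = 48.8.

ΔQ = 48.8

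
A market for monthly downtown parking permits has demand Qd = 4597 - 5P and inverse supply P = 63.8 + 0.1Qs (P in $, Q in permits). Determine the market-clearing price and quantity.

P* = 349, Q* = 2852

Inverting to quantity form: Qs = -638 + 10P.
At equilibrium Qd = Qs, so 4597 - 5P = -638 + 10P; collecting terms, 5235 = 15P and P* = 349.
Then Q* = 4597 - 5(349) = 2852.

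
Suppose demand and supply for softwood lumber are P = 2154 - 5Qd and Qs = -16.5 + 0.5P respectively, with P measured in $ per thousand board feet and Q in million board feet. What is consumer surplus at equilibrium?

Solving each curve for Q: Qd = 430.8 - 0.2P.
Set Qd = Qs: 430.8 - 0.2P = -16.5 + 0.5P, so 447.3 = 0.7P and P* = 639.
From the demand curve, Q* = 430.8 - 0.2(639) = 303.
Demand choke price (Qd = 0): P = 430.8/0.2 = 2154. Consumer surplus = ½ × (2154 - 639) × 303 = 229522.5.

Consumer surplus = 229522.5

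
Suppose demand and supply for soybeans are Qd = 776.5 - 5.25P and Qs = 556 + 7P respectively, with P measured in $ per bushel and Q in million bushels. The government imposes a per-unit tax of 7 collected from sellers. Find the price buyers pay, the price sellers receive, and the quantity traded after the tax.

With a tax of 7 on sellers, they supply based on the net price P_s = P_b - 7, so Qs = 507 + 7P_b.
Market clearing requires 776.5 - 5.25P_b = 507 + 7P_b; hence 269.5 = 12.25P_b and P_b = 22.
So P_s = 15 and the quantity traded is Q = 776.5 - 5.25(22) = 661.

P_b = 22, P_s = 15, Q = 661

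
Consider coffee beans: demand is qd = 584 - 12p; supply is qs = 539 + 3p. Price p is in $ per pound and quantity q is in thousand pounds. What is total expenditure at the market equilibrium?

The market clears where 584 - 12p = 539 + 3p. Rearranging, 15p = 45, hence p* = 3.
Then q* = 584 - 12(3) = 548.
Total expenditure = p* × q* = 3 × 548 = 1644.

Total expenditure = 1644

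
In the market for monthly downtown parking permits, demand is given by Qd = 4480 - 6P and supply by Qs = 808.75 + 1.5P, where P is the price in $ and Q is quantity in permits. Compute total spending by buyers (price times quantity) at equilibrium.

Total spending by buyers = 755298.5

At equilibrium Qd = Qs, so 4480 - 6P = 808.75 + 1.5P; collecting terms, 3671.25 = 7.5P and P* = 489.5.
From the demand curve, Q* = 4480 - 6(489.5) = 1543.
Total spending by buyers = P* × Q* = 489.5 × 1543 = 755298.5.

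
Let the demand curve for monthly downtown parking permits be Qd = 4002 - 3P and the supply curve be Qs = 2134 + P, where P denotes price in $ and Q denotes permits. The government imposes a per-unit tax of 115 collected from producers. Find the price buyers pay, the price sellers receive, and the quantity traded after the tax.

Producers keep P_s = P_b - 115 per unit, so supply in terms of the buyer price is Qs = 2019 + P_b.
Set Qd = Qs: 4002 - 3P_b = 2019 + P_b, so 1983 = 4P_b and P_b = 495.75.
So P_s = 380.75 and the quantity traded is Q = 4002 - 3(495.75) = 2514.75.

P_b = 495.75, P_s = 380.75, Q = 2514.75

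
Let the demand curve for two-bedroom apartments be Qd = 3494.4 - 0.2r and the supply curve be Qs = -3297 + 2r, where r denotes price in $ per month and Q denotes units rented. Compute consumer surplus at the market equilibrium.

Consumer surplus = 20692822.5

Set Qd = Qs: 3494.4 - 0.2r = -3297 + 2r, so 6791.4 = 2.2r and r* = 3087.
Plugging r* into demand: Q* = 3494.4 - 0.2(3087) = 2877.
Demand choke price (Qd = 0): r = 3494.4/0.2 = 17472. Consumer surplus = ½ × (17472 - 3087) × 2877 = 20692822.5.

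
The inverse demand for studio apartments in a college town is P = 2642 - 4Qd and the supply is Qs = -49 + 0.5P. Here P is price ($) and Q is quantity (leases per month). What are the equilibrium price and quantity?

Inverting to quantity form: Qd = 660.5 - 0.25P.
Set Qd = Qs: 660.5 - 0.25P = -49 + 0.5P, so 709.5 = 0.75P and P* = 946.
From the demand curve, Q* = 660.5 - 0.25(946) = 424.

P* = 946, Q* = 424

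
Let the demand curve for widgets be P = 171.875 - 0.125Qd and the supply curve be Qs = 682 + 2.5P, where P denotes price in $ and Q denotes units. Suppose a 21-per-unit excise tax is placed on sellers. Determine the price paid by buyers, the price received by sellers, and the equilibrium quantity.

In direct form, Qd = 1375 - 8P.
With a tax of 21 on sellers, they supply based on the net price P_s = P_b - 21, so Qs = 629.5 + 2.5P_b.
Equate demand and the shifted supply: 1375 - 8P_b = 629.5 + 2.5P_b, giving 10.5P_b = 745.5, so P_b = 71.
Then P_s = 71 - 21 = 50 and Q = 1375 - 8(71) = 807.

P_b = 71, P_s = 50, Q = 807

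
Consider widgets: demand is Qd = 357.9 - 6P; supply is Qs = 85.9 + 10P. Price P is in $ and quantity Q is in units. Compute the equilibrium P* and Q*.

Set Qd = Qs: 357.9 - 6P = 85.9 + 10P, so 272 = 16P and P* = 17.
Substitute back: Q* = 357.9 - 6(17) = 255.9.

P* = 17, Q* = 255.9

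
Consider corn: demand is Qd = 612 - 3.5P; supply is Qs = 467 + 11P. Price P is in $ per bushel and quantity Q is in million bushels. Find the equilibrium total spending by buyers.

Set Qd = Qs: 612 - 3.5P = 467 + 11P, so 145 = 14.5P and P* = 10.
Substitute back: Q* = 612 - 3.5(10) = 577.
Total spending by buyers = P* × Q* = 10 × 577 = 5770.

Total spending by buyers = 5770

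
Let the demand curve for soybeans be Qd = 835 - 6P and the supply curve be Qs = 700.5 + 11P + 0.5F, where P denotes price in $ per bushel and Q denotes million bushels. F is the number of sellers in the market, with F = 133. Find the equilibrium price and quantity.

P* = 4, Q* = 811

With F = 133, supply is Qs = 767 + 11P.
At equilibrium Qd = Qs, so 835 - 6P = 767 + 11P; collecting terms, 68 = 17P and P* = 4.
Plugging P* into demand: Q* = 835 - 6(4) = 811.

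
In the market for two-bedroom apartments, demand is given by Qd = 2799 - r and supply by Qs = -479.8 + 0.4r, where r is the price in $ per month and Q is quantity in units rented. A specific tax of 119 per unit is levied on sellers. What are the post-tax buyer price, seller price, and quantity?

With a tax of 119 on sellers, they supply based on the net price r_s = r_b - 119, so Qs = -527.4 + 0.4r_b.
Set Qd = Qs: 2799 - r_b = -527.4 + 0.4r_b, so 3326.4 = 1.4r_b and r_b = 2376.
So r_s = 2257 and the quantity traded is Q = 2799 - 2376 = 423.

r_b = 2376, r_s = 2257, Q = 423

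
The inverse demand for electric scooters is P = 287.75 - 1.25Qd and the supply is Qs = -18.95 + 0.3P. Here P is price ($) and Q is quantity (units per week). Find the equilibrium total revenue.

Total revenue = 11098.5

Rewriting in direct form: Qd = 230.2 - 0.8P.
At equilibrium Qd = Qs, so 230.2 - 0.8P = -18.95 + 0.3P; collecting terms, 249.15 = 1.1P and P* = 226.5.
From the demand curve, Q* = 230.2 - 0.8(226.5) = 49.
Total revenue = P* × Q* = 226.5 × 49 = 11098.5.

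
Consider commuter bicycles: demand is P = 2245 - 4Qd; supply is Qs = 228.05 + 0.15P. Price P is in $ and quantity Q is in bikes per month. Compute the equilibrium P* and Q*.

Inverting to quantity form: Qd = 561.25 - 0.25P.
At equilibrium Qd = Qs, so 561.25 - 0.25P = 228.05 + 0.15P; collecting terms, 333.2 = 0.4P and P* = 833.
From the demand curve, Q* = 561.25 - 0.25(833) = 353.

P* = 833, Q* = 353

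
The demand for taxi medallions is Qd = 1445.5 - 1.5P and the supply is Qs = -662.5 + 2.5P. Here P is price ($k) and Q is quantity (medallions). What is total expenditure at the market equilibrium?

Total expenditure = 345185

At equilibrium Qd = Qs, so 1445.5 - 1.5P = -662.5 + 2.5P; collecting terms, 2108 = 4P and P* = 527.
Substitute back: Q* = 1445.5 - 1.5(527) = 655.
Total expenditure = P* × Q* = 527 × 655 = 345185.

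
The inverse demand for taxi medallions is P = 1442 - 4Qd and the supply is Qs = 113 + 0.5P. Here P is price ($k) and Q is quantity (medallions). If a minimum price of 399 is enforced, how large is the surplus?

Inverting to quantity form: Qd = 360.5 - 0.25P.
With P fixed at 399, quantity demanded is 260.75 and quantity supplied is 312.5.
Surplus = Qs - Qd = 312.5 - 260.75 = 51.75.

Surplus = 51.75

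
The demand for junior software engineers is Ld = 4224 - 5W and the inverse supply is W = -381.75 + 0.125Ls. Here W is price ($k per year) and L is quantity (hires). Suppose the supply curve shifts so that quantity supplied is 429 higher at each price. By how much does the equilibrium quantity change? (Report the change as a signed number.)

Inverting to quantity form: Ls = 3054 + 8W.
Equating demand and supply, 4224 - 5W = 3054 + 8W gives 13W = 1170, so W* = 90.
Plugging W* into demand: L* = 4224 - 5(90) = 3774.
After the shift, supply is Ls = 3483 + 8W.
New equilibrium: 741 = 13W, so W = 57 and L = 3939.
ΔL = 3939 - 3774 = 165.

ΔL = 165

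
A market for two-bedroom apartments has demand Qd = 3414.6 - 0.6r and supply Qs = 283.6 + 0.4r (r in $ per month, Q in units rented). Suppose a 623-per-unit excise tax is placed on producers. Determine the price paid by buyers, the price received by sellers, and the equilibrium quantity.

r_b = 3380.2, r_s = 2757.2, Q = 1386.48

With a tax of 623 on producers, they supply based on the net price r_s = r_b - 623, so Qs = 34.4 + 0.4r_b.
Equate demand and the shifted supply: 3414.6 - 0.6r_b = 34.4 + 0.4r_b, giving r_b = 3380.2, so r_b = 3380.2.
Then r_s = 3380.2 - 623 = 2757.2 and Q = 3414.6 - 0.6(3380.2) = 1386.48.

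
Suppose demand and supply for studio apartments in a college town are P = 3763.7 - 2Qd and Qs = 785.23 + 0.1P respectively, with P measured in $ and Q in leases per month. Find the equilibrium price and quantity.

In direct form, Qd = 1881.85 - 0.5P.
At equilibrium Qd = Qs, so 1881.85 - 0.5P = 785.23 + 0.1P; collecting terms, 1096.62 = 0.6P and P* = 1827.7.
From the demand curve, Q* = 1881.85 - 0.5(1827.7) = 968.

P* = 1827.7, Q* = 968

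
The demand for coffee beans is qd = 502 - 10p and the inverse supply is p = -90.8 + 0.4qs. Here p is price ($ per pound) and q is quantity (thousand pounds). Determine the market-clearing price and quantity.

In direct form, qs = 227 + 2.5p.
The market clears where 502 - 10p = 227 + 2.5p. Rearranging, 12.5p = 275, hence p* = 22.
Then q* = 502 - 10(22) = 282.

p* = 22, q* = 282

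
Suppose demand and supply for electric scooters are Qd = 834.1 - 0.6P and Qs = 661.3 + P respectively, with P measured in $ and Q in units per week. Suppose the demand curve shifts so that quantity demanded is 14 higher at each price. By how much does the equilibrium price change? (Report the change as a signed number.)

At equilibrium Qd = Qs, so 834.1 - 0.6P = 661.3 + P; collecting terms, 172.8 = 1.6P and P* = 108.
Substitute back: Q* = 834.1 - 0.6(108) = 769.3.
After the shift, demand is Qd = 848.1 - 0.6P.
The new intersection has 186.8 = 1.6P, i.e. P = 116.75, Q = 778.05.
ΔP = 116.75 - 108 = 8.75.

ΔP = 8.75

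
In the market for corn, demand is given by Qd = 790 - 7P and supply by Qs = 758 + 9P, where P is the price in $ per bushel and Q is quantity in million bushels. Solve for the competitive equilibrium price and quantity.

At equilibrium Qd = Qs, so 790 - 7P = 758 + 9P; collecting terms, 32 = 16P and P* = 2.
Plugging P* into demand: Q* = 790 - 7(2) = 776.

P* = 2, Q* = 776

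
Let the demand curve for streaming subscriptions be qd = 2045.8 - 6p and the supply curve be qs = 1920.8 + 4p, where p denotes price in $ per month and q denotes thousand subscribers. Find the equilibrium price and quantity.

p* = 12.5, q* = 1970.8

The market clears where 2045.8 - 6p = 1920.8 + 4p. Rearranging, 10p = 125, hence p* = 12.5.
Then q* = 2045.8 - 6(12.5) = 1970.8.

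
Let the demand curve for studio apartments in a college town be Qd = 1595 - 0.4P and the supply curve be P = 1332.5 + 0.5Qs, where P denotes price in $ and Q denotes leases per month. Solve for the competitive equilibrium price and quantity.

Solving each curve for Q: Qs = -2665 + 2P.
Equating demand and supply, 1595 - 0.4P = -2665 + 2P gives 2.4P = 4260, so P* = 1775.
Plugging P* into demand: Q* = 1595 - 0.4(1775) = 885.

P* = 1775, Q* = 885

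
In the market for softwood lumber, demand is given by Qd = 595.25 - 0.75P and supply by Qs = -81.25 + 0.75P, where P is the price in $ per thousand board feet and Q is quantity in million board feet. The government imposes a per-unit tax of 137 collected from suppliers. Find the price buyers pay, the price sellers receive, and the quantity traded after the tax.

The tax drives a wedge P_b - P_s = 137. Substituting P_s = P_b - 137 into supply: Qs = -184 + 0.75P_b.
Set Qd = Qs: 595.25 - 0.75P_b = -184 + 0.75P_b, so 779.25 = 1.5P_b and P_b = 519.5.
Then P_s = 519.5 - 137 = 382.5 and Q = 595.25 - 0.75(519.5) = 205.625.

P_b = 519.5, P_s = 382.5, Q = 205.625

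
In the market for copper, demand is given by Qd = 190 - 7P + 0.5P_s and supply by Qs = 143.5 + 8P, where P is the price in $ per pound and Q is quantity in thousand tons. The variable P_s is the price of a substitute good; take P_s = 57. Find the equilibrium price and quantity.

P* = 5, Q* = 183.5

With P_s = 57, demand is Qd = 218.5 - 7P.
Equating demand and supply, 218.5 - 7P = 143.5 + 8P gives 15P = 75, so P* = 5.
Plugging P* into demand: Q* = 218.5 - 7(5) = 183.5.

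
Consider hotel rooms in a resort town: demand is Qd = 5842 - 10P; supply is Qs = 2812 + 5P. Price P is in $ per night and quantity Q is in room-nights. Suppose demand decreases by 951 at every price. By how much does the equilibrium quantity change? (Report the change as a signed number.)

ΔQ = -317

Equating demand and supply, 5842 - 10P = 2812 + 5P gives 15P = 3030, so P* = 202.
Plugging P* into demand: Q* = 5842 - 10(202) = 3822.
After the shift, demand is Qd = 4891 - 10P.
New equilibrium: 2079 = 15P, so P = 138.6 and Q = 3505.
ΔQ = 3505 - 3822 = -317.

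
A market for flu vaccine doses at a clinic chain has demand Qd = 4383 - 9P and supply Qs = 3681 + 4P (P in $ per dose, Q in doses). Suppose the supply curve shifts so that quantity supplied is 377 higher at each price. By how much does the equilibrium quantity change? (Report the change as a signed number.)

ΔQ = 261

The market clears where 4383 - 9P = 3681 + 4P. Rearranging, 13P = 702, hence P* = 54.
Then Q* = 4383 - 9(54) = 3897.
After the shift, supply is Qs = 4058 + 4P.
New equilibrium: 325 = 13P, so P = 25 and Q = 4158.
ΔQ = 4158 - 3897 = 261.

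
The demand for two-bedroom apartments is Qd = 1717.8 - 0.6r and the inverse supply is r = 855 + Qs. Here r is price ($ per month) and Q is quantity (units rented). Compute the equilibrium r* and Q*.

Rewriting in direct form: Qs = -855 + r.
Equating demand and supply, 1717.8 - 0.6r = -855 + r gives 1.6r = 2572.8, so r* = 1608.
From the demand curve, Q* = 1717.8 - 0.6(1608) = 753.

r* = 1608, Q* = 753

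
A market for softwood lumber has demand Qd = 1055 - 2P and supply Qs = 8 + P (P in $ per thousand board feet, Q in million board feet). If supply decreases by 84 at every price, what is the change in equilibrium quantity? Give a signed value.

ΔQ = -56

Set Qd = Qs: 1055 - 2P = 8 + P, so 1047 = 3P and P* = 349.
From the demand curve, Q* = 1055 - 2(349) = 357.
After the shift, supply is Qs = -76 + P.
The new intersection has 1131 = 3P, i.e. P = 377, Q = 301.
ΔQ = 301 - 357 = -56.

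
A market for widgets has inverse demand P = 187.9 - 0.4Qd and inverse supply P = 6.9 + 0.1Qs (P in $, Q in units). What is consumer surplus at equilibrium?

Solving each curve for Q: Qd = 469.75 - 2.5P and Qs = -69 + 10P.
The market clears where 469.75 - 2.5P = -69 + 10P. Rearranging, 12.5P = 538.75, hence P* = 43.1.
Substitute back: Q* = 469.75 - 2.5(43.1) = 362.
Demand choke price (Qd = 0): P = 469.75/2.5 = 187.9. Consumer surplus = ½ × (187.9 - 43.1) × 362 = 26208.8.

Consumer surplus = 26208.8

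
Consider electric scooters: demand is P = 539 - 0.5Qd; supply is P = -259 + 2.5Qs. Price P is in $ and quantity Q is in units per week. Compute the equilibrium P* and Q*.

Rewriting in direct form: Qd = 1078 - 2P and Qs = 103.6 + 0.4P.
The market clears where 1078 - 2P = 103.6 + 0.4P. Rearranging, 2.4P = 974.4, hence P* = 406.
Then Q* = 1078 - 2(406) = 266.

P* = 406, Q* = 266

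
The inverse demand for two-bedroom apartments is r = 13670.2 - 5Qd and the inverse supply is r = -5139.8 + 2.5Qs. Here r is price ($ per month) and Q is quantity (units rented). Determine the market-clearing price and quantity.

Inverting to quantity form: Qd = 2734.04 - 0.2r and Qs = 2055.92 + 0.4r.
The market clears where 2734.04 - 0.2r = 2055.92 + 0.4r. Rearranging, 0.6r = 678.12, hence r* = 1130.2.
Substitute back: Q* = 2734.04 - 0.2(1130.2) = 2508.

r* = 1130.2, Q* = 2508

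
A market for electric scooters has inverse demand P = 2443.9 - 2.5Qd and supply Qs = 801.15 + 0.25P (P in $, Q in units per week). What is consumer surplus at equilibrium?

Rewriting in direct form: Qd = 977.56 - 0.4P.
The market clears where 977.56 - 0.4P = 801.15 + 0.25P. Rearranging, 0.65P = 176.41, hence P* = 271.4.
Substitute back: Q* = 977.56 - 0.4(271.4) = 869.
Demand choke price (Qd = 0): P = 977.56/0.4 = 2443.9. Consumer surplus = ½ × (2443.9 - 271.4) × 869 = 943951.25.

Consumer surplus = 943951.25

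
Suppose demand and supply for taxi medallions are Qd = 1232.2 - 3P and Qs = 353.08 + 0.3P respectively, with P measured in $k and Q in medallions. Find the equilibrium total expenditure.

Total expenditure = 115351.2

The market clears where 1232.2 - 3P = 353.08 + 0.3P. Rearranging, 3.3P = 879.12, hence P* = 266.4.
Plugging P* into demand: Q* = 1232.2 - 3(266.4) = 433.
Total expenditure = P* × Q* = 266.4 × 433 = 115351.2.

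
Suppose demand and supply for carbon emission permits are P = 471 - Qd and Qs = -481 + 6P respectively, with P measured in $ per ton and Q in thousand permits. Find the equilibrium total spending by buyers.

Total spending by buyers = 45560

Inverting to quantity form: Qd = 471 - P.
At equilibrium Qd = Qs, so 471 - P = -481 + 6P; collecting terms, 952 = 7P and P* = 136.
Substitute back: Q* = 471 - 136 = 335.
Total spending by buyers = P* × Q* = 136 × 335 = 45560.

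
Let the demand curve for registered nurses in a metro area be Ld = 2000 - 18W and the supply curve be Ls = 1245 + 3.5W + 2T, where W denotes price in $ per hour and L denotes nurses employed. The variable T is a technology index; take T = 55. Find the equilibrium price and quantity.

With T = 55, supply is Ls = 1355 + 3.5W.
The market clears where 2000 - 18W = 1355 + 3.5W. Rearranging, 21.5W = 645, hence W* = 30.
Plugging W* into demand: L* = 2000 - 18(30) = 1460.

W* = 30, L* = 1460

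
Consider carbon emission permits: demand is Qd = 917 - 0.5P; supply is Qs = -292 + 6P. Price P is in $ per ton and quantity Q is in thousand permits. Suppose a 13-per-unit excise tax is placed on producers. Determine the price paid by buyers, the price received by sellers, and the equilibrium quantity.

P_b = 198, P_s = 185, Q = 818

Producers keep P_s = P_b - 13 per unit, so supply in terms of the buyer price is Qs = -370 + 6P_b.
Market clearing requires 917 - 0.5P_b = -370 + 6P_b; hence 1287 = 6.5P_b and P_b = 198.
Then P_s = 198 - 13 = 185 and Q = 917 - 0.5(198) = 818.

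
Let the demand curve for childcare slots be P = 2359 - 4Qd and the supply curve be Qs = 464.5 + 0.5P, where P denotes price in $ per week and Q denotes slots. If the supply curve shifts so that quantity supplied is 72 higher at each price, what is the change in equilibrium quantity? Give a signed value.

ΔQ = 24

Rewriting in direct form: Qd = 589.75 - 0.25P.
Equating demand and supply, 589.75 - 0.25P = 464.5 + 0.5P gives 0.75P = 125.25, so P* = 167.
Substitute back: Q* = 589.75 - 0.25(167) = 548.
After the shift, supply is Qs = 536.5 + 0.5P.
Re-solving, 0.75P = 53.25 gives P = 71 and Q = 572.
ΔQ = 572 - 548 = 24.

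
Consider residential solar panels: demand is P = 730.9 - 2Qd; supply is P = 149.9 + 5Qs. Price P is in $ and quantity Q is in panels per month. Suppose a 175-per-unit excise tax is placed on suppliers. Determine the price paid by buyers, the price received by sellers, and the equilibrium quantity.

Rewriting in direct form: Qd = 365.45 - 0.5P and Qs = -29.98 + 0.2P.
With a tax of 175 on suppliers, they supply based on the net price P_s = P_b - 175, so Qs = -64.98 + 0.2P_b.
Equate demand and the shifted supply: 365.45 - 0.5P_b = -64.98 + 0.2P_b, giving 0.7P_b = 430.43, so P_b = 614.9.
So P_s = 439.9 and the quantity traded is Q = 365.45 - 0.5(614.9) = 58.

P_b = 614.9, P_s = 439.9, Q = 58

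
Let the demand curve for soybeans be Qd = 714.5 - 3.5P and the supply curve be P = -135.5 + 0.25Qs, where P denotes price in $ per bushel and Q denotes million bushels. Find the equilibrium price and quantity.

In direct form, Qs = 542 + 4P.
Set Qd = Qs: 714.5 - 3.5P = 542 + 4P, so 172.5 = 7.5P and P* = 23.
Plugging P* into demand: Q* = 714.5 - 3.5(23) = 634.

P* = 23, Q* = 634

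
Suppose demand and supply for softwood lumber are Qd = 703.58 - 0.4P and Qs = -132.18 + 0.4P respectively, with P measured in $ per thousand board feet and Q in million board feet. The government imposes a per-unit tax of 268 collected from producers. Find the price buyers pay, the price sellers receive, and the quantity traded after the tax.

P_b = 1178.7, P_s = 910.7, Q = 232.1

The tax drives a wedge P_b - P_s = 268. Substituting P_s = P_b - 268 into supply: Qs = -239.38 + 0.4P_b.
Set Qd = Qs: 703.58 - 0.4P_b = -239.38 + 0.4P_b, so 942.96 = 0.8P_b and P_b = 1178.7.
Then P_s = 1178.7 - 268 = 910.7 and Q = 703.58 - 0.4(1178.7) = 232.1.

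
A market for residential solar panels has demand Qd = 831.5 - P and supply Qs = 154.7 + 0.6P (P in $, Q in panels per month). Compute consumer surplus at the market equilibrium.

At equilibrium Qd = Qs, so 831.5 - P = 154.7 + 0.6P; collecting terms, 676.8 = 1.6P and P* = 423.
Substitute back: Q* = 831.5 - 423 = 408.5.
Demand choke price (Qd = 0): P = 831.5. Consumer surplus = ½ × (831.5 - 423) × 408.5 = 83436.125.

Consumer surplus = 83436.125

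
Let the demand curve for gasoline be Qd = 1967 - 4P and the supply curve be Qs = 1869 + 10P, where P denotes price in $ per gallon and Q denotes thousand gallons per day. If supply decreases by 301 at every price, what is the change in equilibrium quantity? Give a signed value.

ΔQ = -86

Equating demand and supply, 1967 - 4P = 1869 + 10P gives 14P = 98, so P* = 7.
Substitute back: Q* = 1967 - 4(7) = 1939.
After the shift, supply is Qs = 1568 + 10P.
Re-solving, 14P = 399 gives P = 28.5 and Q = 1853.
ΔQ = 1853 - 1939 = -86.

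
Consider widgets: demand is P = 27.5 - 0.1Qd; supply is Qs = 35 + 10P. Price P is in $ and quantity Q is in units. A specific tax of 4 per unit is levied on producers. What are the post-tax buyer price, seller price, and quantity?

P_b = 14, P_s = 10, Q = 135

In direct form, Qd = 275 - 10P.
With a tax of 4 on producers, they supply based on the net price P_s = P_b - 4, so Qs = -5 + 10P_b.
Set Qd = Qs: 275 - 10P_b = -5 + 10P_b, so 280 = 20P_b and P_b = 14.
Then P_s = 14 - 4 = 10 and Q = 275 - 10(14) = 135.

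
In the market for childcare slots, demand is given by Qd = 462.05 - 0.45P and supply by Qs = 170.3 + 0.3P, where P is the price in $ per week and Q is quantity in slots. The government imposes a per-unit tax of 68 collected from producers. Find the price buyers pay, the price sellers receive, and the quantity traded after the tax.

With a tax of 68 on producers, they supply based on the net price P_s = P_b - 68, so Qs = 149.9 + 0.3P_b.
Set Qd = Qs: 462.05 - 0.45P_b = 149.9 + 0.3P_b, so 312.15 = 0.75P_b and P_b = 416.2.
Then P_s = 416.2 - 68 = 348.2 and Q = 462.05 - 0.45(416.2) = 274.76.

P_b = 416.2, P_s = 348.2, Q = 274.76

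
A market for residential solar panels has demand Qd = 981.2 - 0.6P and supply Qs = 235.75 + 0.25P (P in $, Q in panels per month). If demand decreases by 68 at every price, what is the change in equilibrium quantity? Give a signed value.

ΔQ = -20

Set Qd = Qs: 981.2 - 0.6P = 235.75 + 0.25P, so 745.45 = 0.85P and P* = 877.
Then Q* = 981.2 - 0.6(877) = 455.
After the shift, demand is Qd = 913.2 - 0.6P.
Re-solving, 0.85P = 677.45 gives P = 797 and Q = 435.
ΔQ = 435 - 455 = -20.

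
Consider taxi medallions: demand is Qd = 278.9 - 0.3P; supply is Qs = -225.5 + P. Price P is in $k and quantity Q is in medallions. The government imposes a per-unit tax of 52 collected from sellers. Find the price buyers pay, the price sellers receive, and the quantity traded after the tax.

P_b = 428, P_s = 376, Q = 150.5

The tax drives a wedge P_b - P_s = 52. Substituting P_s = P_b - 52 into supply: Qs = -277.5 + P_b.
Equate demand and the shifted supply: 278.9 - 0.3P_b = -277.5 + P_b, giving 1.3P_b = 556.4, so P_b = 428.
Then P_s = 428 - 52 = 376 and Q = 278.9 - 0.3(428) = 150.5.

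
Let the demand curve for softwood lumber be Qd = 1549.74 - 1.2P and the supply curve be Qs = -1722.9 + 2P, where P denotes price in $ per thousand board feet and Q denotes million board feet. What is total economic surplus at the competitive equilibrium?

Set Qd = Qs: 1549.74 - 1.2P = -1722.9 + 2P, so 3272.64 = 3.2P and P* = 1022.7.
From the demand curve, Q* = 1549.74 - 1.2(1022.7) = 322.5.
Demand choke price = 1291.45; supply choke price = 861.45. CS = ½(1291.45 - 1022.7)(322.5) = 43335.9375; PS = ½(1022.7 - 861.45)(322.5) = 26001.5625. Total surplus = 69337.5.

Total surplus = 69337.5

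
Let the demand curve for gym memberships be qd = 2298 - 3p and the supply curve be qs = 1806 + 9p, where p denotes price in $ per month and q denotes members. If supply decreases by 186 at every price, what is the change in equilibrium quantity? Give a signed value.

Set qd = qs: 2298 - 3p = 1806 + 9p, so 492 = 12p and p* = 41.
From the demand curve, q* = 2298 - 3(41) = 2175.
After the shift, supply is qs = 1620 + 9p.
The new intersection has 678 = 12p, i.e. p = 56.5, q = 2128.5.
Δq = 2128.5 - 2175 = -46.5.

Δq = -46.5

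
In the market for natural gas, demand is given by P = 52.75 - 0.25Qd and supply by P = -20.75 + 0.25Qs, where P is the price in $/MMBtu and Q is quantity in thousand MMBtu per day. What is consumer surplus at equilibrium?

In direct form, Qd = 211 - 4P and Qs = 83 + 4P.
At equilibrium Qd = Qs, so 211 - 4P = 83 + 4P; collecting terms, 128 = 8P and P* = 16.
Substitute back: Q* = 211 - 4(16) = 147.
Demand choke price (Qd = 0): P = 211/4 = 52.75. Consumer surplus = ½ × (52.75 - 16) × 147 = 2701.125.

Consumer surplus = 2701.125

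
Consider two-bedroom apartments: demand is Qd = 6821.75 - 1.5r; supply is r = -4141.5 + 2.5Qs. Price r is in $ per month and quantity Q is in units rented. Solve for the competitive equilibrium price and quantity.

Rewriting in direct form: Qs = 1656.6 + 0.4r.
Set Qd = Qs: 6821.75 - 1.5r = 1656.6 + 0.4r, so 5165.15 = 1.9r and r* = 2718.5.
From the demand curve, Q* = 6821.75 - 1.5(2718.5) = 2744.

r* = 2718.5, Q* = 2744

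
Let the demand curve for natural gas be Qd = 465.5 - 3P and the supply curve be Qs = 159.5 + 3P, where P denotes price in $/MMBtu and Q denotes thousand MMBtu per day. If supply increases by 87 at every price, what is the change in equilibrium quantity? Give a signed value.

ΔQ = 43.5

The market clears where 465.5 - 3P = 159.5 + 3P. Rearranging, 6P = 306, hence P* = 51.
Then Q* = 465.5 - 3(51) = 312.5.
After the shift, supply is Qs = 246.5 + 3P.
The new intersection has 219 = 6P, i.e. P = 36.5, Q = 356.
ΔQ = 356 - 312.5 = 43.5.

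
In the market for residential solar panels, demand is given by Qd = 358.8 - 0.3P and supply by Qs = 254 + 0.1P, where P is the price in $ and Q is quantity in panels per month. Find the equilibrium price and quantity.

At equilibrium Qd = Qs, so 358.8 - 0.3P = 254 + 0.1P; collecting terms, 104.8 = 0.4P and P* = 262.
Substitute back: Q* = 358.8 - 0.3(262) = 280.2.

P* = 262, Q* = 280.2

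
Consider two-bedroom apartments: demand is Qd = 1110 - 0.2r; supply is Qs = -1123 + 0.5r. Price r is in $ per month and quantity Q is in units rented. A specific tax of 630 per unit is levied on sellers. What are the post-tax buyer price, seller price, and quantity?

r_b = 3640, r_s = 3010, Q = 382

With a tax of 630 on sellers, they supply based on the net price r_s = r_b - 630, so Qs = -1438 + 0.5r_b.
Set Qd = Qs: 1110 - 0.2r_b = -1438 + 0.5r_b, so 2548 = 0.7r_b and r_b = 3640.
So r_s = 3010 and the quantity traded is Q = 1110 - 0.2(3640) = 382.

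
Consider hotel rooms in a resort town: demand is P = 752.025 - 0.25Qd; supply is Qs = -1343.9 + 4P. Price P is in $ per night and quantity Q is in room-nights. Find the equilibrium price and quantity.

P* = 544, Q* = 832.1

Solving each curve for Q: Qd = 3008.1 - 4P.
The market clears where 3008.1 - 4P = -1343.9 + 4P. Rearranging, 8P = 4352, hence P* = 544.
From the demand curve, Q* = 3008.1 - 4(544) = 832.1.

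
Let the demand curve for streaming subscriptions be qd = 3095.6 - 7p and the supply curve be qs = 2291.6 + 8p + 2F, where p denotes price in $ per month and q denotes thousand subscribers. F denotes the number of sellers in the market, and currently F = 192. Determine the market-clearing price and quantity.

With F = 192, supply is qs = 2675.6 + 8p.
Equating demand and supply, 3095.6 - 7p = 2675.6 + 8p gives 15p = 420, so p* = 28.
Substitute back: q* = 3095.6 - 7(28) = 2899.6.

p* = 28, q* = 2899.6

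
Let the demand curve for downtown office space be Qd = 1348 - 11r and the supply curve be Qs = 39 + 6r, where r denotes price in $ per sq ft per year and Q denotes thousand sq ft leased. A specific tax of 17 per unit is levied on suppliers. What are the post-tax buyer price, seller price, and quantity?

r_b = 83, r_s = 66, Q = 435

With a tax of 17 on suppliers, they supply based on the net price r_s = r_b - 17, so Qs = -63 + 6r_b.
Equate demand and the shifted supply: 1348 - 11r_b = -63 + 6r_b, giving 17r_b = 1411, so r_b = 83.
So r_s = 66 and the quantity traded is Q = 1348 - 11(83) = 435.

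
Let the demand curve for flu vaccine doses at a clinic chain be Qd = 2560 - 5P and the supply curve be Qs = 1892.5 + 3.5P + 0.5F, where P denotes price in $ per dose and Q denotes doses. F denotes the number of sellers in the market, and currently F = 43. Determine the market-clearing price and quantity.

P* = 76, Q* = 2180

With F = 43, supply is Qs = 1914 + 3.5P.
At equilibrium Qd = Qs, so 2560 - 5P = 1914 + 3.5P; collecting terms, 646 = 8.5P and P* = 76.
Plugging P* into demand: Q* = 2560 - 5(76) = 2180.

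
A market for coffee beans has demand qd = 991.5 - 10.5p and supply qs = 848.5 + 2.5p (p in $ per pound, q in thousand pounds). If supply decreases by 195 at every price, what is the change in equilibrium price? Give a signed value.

Δp = 15

Set qd = qs: 991.5 - 10.5p = 848.5 + 2.5p, so 143 = 13p and p* = 11.
From the demand curve, q* = 991.5 - 10.5(11) = 876.
After the shift, supply is qs = 653.5 + 2.5p.
The new intersection has 338 = 13p, i.e. p = 26, q = 718.5.
Δp = 26 - 11 = 15.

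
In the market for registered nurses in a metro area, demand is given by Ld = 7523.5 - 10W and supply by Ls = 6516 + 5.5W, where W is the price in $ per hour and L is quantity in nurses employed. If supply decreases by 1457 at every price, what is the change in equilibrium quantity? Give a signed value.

At equilibrium Ld = Ls, so 7523.5 - 10W = 6516 + 5.5W; collecting terms, 1007.5 = 15.5W and W* = 65.
Plugging W* into demand: L* = 7523.5 - 10(65) = 6873.5.
After the shift, supply is Ls = 5059 + 5.5W.
New equilibrium: 2464.5 = 15.5W, so W = 159 and L = 5933.5.
ΔL = 5933.5 - 6873.5 = -940.

ΔL = -940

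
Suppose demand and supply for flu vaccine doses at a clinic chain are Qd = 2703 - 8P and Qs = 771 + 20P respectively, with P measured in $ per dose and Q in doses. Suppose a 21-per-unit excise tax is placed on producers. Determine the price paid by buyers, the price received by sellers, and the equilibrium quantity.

The tax drives a wedge P_b - P_s = 21. Substituting P_s = P_b - 21 into supply: Qs = 351 + 20P_b.
Market clearing requires 2703 - 8P_b = 351 + 20P_b; hence 2352 = 28P_b and P_b = 84.
So P_s = 63 and the quantity traded is Q = 2703 - 8(84) = 2031.

P_b = 84, P_s = 63, Q = 2031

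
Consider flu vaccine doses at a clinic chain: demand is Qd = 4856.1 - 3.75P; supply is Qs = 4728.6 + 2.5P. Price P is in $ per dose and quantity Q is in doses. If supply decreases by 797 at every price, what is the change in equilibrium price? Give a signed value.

The market clears where 4856.1 - 3.75P = 4728.6 + 2.5P. Rearranging, 6.25P = 127.5, hence P* = 20.4.
Substitute back: Q* = 4856.1 - 3.75(20.4) = 4779.6.
After the shift, supply is Qs = 3931.6 + 2.5P.
New equilibrium: 924.5 = 6.25P, so P = 147.92 and Q = 4301.4.
ΔP = 147.92 - 20.4 = 127.52.

ΔP = 127.52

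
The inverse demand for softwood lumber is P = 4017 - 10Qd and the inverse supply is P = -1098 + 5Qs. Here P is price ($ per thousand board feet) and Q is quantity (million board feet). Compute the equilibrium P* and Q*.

Rewriting in direct form: Qd = 401.7 - 0.1P and Qs = 219.6 + 0.2P.
At equilibrium Qd = Qs, so 401.7 - 0.1P = 219.6 + 0.2P; collecting terms, 182.1 = 0.3P and P* = 607.
Plugging P* into demand: Q* = 401.7 - 0.1(607) = 341.

P* = 607, Q* = 341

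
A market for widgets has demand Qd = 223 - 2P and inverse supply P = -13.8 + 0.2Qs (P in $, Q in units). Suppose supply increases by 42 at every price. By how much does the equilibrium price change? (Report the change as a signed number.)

Solving each curve for Q: Qs = 69 + 5P.
Set Qd = Qs: 223 - 2P = 69 + 5P, so 154 = 7P and P* = 22.
Plugging P* into demand: Q* = 223 - 2(22) = 179.
After the shift, supply is Qs = 111 + 5P.
Re-solving, 7P = 112 gives P = 16 and Q = 191.
ΔP = 16 - 22 = -6.

ΔP = -6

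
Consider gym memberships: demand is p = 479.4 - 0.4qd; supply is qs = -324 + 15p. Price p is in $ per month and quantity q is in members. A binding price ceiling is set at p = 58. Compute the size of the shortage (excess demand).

Inverting to quantity form: qd = 1198.5 - 2.5p.
Evaluating both curves at the ceiling price 58 gives qd = 1053.5, qs = 546.
Shortage = qd - qs = 1053.5 - 546 = 507.5.

Shortage = 507.5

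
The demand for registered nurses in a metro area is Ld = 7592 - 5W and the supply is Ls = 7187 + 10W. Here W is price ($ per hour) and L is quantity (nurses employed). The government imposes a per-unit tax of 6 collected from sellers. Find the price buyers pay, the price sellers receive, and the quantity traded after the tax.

The tax drives a wedge W_b - W_s = 6. Substituting W_s = W_b - 6 into supply: Ls = 7127 + 10W_b.
Set Ld = Ls: 7592 - 5W_b = 7127 + 10W_b, so 465 = 15W_b and W_b = 31.
Then W_s = 31 - 6 = 25 and L = 7592 - 5(31) = 7437.

W_b = 31, W_s = 25, L = 7437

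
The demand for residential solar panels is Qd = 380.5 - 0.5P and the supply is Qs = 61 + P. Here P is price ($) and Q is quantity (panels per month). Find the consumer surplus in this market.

Consumer surplus = 75076

Set Qd = Qs: 380.5 - 0.5P = 61 + P, so 319.5 = 1.5P and P* = 213.
Substitute back: Q* = 380.5 - 0.5(213) = 274.
Demand choke price (Qd = 0): P = 380.5/0.5 = 761. Consumer surplus = ½ × (761 - 213) × 274 = 75076.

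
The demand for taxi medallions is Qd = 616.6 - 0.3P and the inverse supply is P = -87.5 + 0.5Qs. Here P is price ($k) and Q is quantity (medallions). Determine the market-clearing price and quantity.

Rewriting in direct form: Qs = 175 + 2P.
The market clears where 616.6 - 0.3P = 175 + 2P. Rearranging, 2.3P = 441.6, hence P* = 192.
From the demand curve, Q* = 616.6 - 0.3(192) = 559.

P* = 192, Q* = 559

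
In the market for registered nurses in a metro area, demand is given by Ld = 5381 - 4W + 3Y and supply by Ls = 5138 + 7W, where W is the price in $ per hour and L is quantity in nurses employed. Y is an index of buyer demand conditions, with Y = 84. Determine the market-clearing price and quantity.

W* = 45, L* = 5453

With Y = 84, demand is Ld = 5633 - 4W.
At equilibrium Ld = Ls, so 5633 - 4W = 5138 + 7W; collecting terms, 495 = 11W and W* = 45.
Plugging W* into demand: L* = 5633 - 4(45) = 5453.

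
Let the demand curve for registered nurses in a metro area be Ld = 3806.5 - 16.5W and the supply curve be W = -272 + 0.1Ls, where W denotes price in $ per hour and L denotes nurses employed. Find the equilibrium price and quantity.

W* = 41, L* = 3130

In direct form, Ls = 2720 + 10W.
The market clears where 3806.5 - 16.5W = 2720 + 10W. Rearranging, 26.5W = 1086.5, hence W* = 41.
Substitute back: L* = 3806.5 - 16.5(41) = 3130.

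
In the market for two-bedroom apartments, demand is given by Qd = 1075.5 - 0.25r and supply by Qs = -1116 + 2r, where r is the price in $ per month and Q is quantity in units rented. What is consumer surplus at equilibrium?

Equating demand and supply, 1075.5 - 0.25r = -1116 + 2r gives 2.25r = 2191.5, so r* = 974.
Then Q* = 1075.5 - 0.25(974) = 832.
Demand choke price (Qd = 0): r = 1075.5/0.25 = 4302. Consumer surplus = ½ × (4302 - 974) × 832 = 1384448.

Consumer surplus = 1384448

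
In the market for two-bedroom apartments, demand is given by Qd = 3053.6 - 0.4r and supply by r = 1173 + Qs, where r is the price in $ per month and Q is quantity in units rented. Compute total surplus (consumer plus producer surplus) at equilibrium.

Rewriting in direct form: Qs = -1173 + r.
Set Qd = Qs: 3053.6 - 0.4r = -1173 + r, so 4226.6 = 1.4r and r* = 3019.
From the demand curve, Q* = 3053.6 - 0.4(3019) = 1846.
Demand choke price = 7634; supply choke price = 1173. CS = ½(7634 - 3019)(1846) = 4259645; PS = ½(3019 - 1173)(1846) = 1703858. Total surplus = 5963503.

Total surplus = 5963503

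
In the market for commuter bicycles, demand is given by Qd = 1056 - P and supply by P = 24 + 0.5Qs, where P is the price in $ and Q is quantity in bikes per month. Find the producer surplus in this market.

Producer surplus = 118336

Solving each curve for Q: Qs = -48 + 2P.
Equating demand and supply, 1056 - P = -48 + 2P gives 3P = 1104, so P* = 368.
From the demand curve, Q* = 1056 - 368 = 688.
Supply choke price (Qs = 0): P = 24. Producer surplus = ½ × (368 - 24) × 688 = 118336.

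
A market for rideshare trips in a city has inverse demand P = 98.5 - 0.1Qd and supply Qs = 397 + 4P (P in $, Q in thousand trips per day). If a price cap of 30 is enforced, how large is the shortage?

In direct form, Qd = 985 - 10P.
With P fixed at 30, quantity demanded is 685 and quantity supplied is 517.
Shortage = Qd - Qs = 685 - 517 = 168.

Shortage = 168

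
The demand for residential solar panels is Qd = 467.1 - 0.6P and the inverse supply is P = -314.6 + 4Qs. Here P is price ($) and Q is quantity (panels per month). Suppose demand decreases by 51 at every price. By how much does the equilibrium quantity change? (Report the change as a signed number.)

Solving each curve for Q: Qs = 78.65 + 0.25P.
At equilibrium Qd = Qs, so 467.1 - 0.6P = 78.65 + 0.25P; collecting terms, 388.45 = 0.85P and P* = 457.
Then Q* = 467.1 - 0.6(457) = 192.9.
After the shift, demand is Qd = 416.1 - 0.6P.
New equilibrium: 337.45 = 0.85P, so P = 397 and Q = 177.9.
ΔQ = 177.9 - 192.9 = -15.

ΔQ = -15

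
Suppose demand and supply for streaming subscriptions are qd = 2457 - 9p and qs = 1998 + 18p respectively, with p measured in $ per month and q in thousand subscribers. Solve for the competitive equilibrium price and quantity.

Equating demand and supply, 2457 - 9p = 1998 + 18p gives 27p = 459, so p* = 17.
Plugging p* into demand: q* = 2457 - 9(17) = 2304.

p* = 17, q* = 2304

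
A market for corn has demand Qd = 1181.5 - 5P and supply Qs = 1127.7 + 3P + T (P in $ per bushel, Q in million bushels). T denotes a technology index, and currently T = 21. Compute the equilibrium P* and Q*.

P* = 4.1, Q* = 1161

With T = 21, supply is Qs = 1148.7 + 3P.
At equilibrium Qd = Qs, so 1181.5 - 5P = 1148.7 + 3P; collecting terms, 32.8 = 8P and P* = 4.1.
Then Q* = 1181.5 - 5(4.1) = 1161.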